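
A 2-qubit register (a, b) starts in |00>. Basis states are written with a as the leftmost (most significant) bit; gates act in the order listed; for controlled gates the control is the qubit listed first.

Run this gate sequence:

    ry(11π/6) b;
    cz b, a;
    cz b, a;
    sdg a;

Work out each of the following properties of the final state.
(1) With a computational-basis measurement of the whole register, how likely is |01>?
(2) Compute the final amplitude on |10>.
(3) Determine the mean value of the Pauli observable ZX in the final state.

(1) Outcome |01> occurs with probability 1/2 - sqrt(3)/4. Key observation: steps 2-3 multiply out to the identity, so the circuit reduces to the remaining gates.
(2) The final state's coefficient on |10> equals 0.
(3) In the final state, ZX has expectation -1/2.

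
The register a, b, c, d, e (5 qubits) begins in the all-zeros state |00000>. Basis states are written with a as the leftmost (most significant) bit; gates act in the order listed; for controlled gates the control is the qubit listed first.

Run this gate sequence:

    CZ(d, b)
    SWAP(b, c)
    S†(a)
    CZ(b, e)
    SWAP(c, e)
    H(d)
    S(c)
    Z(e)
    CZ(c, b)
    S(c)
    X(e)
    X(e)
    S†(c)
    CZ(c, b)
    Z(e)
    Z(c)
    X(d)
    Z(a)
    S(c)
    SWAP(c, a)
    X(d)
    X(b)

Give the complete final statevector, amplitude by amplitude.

After the circuit, the state carries amplitude sqrt(2)/2 on |01000>, sqrt(2)/2 on |01010>, and 0 on every other basis state. Key observation: gates 8-15 undo each other exactly, leaving only the rest of the circuit to track.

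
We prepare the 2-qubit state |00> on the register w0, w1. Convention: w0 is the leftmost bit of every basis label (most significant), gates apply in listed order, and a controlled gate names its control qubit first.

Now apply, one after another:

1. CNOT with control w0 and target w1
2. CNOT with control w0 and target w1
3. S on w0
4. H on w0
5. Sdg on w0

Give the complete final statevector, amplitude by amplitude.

The resulting statevector has amplitude sqrt(2)/2 on |00>, 0 on |01>, -sqrt(2)*I/2 on |10>, 0 on |11>. Key observation: gates 1-2 undo each other exactly, leaving only the rest of the circuit to track.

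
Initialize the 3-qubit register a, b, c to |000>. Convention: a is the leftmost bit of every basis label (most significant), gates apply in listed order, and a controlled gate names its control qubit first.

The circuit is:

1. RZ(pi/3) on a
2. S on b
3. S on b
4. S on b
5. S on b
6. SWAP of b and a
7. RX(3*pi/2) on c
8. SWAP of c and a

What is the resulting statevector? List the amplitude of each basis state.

The final amplitudes are sqrt(2)*exp(5*I*pi/6)/2 on |000>, -sqrt(2)*exp(I*pi/3)/2 on |100>, and 0 on every other basis state. Key observation: the block from step 2 through step 5 cancels to the identity and can be dropped.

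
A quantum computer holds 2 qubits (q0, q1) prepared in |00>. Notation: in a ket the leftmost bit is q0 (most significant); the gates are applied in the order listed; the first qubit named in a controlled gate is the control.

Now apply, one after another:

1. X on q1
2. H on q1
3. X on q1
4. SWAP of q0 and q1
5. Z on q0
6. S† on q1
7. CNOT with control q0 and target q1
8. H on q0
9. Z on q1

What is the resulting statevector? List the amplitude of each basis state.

After the circuit, the state carries amplitude -1/2 on |00>, 1/2 on |01>, -1/2 on |10>, -1/2 on |11>.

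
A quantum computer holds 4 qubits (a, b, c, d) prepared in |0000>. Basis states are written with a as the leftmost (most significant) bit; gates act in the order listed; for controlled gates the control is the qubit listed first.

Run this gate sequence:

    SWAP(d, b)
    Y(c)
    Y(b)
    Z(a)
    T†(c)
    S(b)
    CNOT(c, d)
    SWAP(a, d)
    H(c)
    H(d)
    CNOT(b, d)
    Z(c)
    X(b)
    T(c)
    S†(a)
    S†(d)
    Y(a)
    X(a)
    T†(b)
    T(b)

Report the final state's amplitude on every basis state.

After the circuit, the state carries amplitude exp(I*pi/4)/2 on |1000>, -exp(3*I*pi/4)/2 on |1001>, I/2 on |1010>, 1/2 on |1011>, and 0 on every other basis state.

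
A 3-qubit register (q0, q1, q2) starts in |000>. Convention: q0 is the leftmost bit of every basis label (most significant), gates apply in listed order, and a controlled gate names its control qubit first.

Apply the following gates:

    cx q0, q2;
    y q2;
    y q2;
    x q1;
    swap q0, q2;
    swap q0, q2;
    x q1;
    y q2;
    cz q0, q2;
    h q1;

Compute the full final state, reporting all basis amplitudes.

After the circuit, the state carries amplitude sqrt(2)*I/2 on |001>, sqrt(2)*I/2 on |011>, and 0 on every other basis state. Key observation: steps 3-8 multiply out to the identity, so the circuit reduces to the remaining gates.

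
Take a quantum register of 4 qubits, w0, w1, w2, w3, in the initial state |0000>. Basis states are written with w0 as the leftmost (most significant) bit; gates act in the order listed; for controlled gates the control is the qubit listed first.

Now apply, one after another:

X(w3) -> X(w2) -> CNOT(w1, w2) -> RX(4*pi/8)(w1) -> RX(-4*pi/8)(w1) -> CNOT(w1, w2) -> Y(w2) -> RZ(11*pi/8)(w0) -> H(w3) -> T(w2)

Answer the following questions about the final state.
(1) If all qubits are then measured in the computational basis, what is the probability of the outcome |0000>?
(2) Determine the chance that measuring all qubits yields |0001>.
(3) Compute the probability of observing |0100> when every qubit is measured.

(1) Outcome |0000> occurs with probability 1/2. Key observation: steps 3-6 multiply out to the identity, so the circuit reduces to the remaining gates.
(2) A full measurement returns |0001> with probability 1/2.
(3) Outcome |0100> occurs with probability 0.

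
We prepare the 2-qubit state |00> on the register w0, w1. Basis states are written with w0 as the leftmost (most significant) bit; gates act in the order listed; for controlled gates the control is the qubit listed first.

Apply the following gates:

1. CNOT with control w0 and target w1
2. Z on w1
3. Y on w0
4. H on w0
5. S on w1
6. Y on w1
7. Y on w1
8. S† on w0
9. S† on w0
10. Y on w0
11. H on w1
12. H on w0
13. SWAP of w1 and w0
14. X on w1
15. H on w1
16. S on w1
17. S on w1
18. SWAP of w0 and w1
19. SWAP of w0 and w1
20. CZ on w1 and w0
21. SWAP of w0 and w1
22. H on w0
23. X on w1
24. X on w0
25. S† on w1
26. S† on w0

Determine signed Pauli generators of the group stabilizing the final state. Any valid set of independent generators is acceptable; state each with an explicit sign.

The final state is stabilized by the group generated by +XX, -ZZ; other independent generating sets are equally valid.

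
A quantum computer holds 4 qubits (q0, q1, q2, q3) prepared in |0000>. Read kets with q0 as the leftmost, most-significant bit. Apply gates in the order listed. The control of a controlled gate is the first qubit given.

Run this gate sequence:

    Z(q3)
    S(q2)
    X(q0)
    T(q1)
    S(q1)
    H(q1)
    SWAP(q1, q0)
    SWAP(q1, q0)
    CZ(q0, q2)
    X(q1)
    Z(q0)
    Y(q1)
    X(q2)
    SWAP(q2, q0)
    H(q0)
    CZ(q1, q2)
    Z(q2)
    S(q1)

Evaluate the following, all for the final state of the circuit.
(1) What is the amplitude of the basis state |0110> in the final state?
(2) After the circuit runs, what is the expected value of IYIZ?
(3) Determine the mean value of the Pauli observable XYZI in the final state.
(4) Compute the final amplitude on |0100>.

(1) The amplitude on |0110> is 1/2. Key observation: the block from step 7 through step 8 cancels to the identity and can be dropped.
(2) The observable IYIZ averages to 1.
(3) In the final state, XYZI has expectation 1.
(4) The final state's coefficient on |0100> equals 0.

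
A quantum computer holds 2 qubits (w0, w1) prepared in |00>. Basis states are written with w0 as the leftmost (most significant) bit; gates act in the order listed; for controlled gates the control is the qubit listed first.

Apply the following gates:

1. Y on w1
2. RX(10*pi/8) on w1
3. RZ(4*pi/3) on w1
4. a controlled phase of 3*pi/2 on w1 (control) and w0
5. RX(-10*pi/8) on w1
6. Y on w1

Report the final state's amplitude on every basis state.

The resulting statevector has amplitude (-2 - sqrt(2) - (-2 + sqrt(2))*exp(I*pi/3))*exp(I*pi/3)/4 on |00>, -sqrt(6)/4 on |01>, 0 on |10>, 0 on |11>.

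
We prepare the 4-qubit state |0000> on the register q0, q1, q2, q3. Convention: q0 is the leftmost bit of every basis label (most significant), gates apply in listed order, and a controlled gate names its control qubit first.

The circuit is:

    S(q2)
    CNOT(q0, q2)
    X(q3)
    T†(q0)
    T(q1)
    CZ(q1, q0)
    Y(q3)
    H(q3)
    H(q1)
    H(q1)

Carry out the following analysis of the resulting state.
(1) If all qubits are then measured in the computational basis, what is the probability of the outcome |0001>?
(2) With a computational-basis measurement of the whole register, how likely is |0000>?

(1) A full measurement returns |0001> with probability 1/2.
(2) Outcome |0000> occurs with probability 1/2.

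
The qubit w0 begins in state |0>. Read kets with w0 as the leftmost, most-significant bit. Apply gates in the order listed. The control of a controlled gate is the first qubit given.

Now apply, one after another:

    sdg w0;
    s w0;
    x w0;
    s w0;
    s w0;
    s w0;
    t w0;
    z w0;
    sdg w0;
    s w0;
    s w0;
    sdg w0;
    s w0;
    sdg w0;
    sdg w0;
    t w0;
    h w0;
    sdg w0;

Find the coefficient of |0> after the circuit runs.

The amplitude on |0> is sqrt(2)*I/2. Key observation: gates 13-14 undo each other exactly, leaving only the rest of the circuit to track.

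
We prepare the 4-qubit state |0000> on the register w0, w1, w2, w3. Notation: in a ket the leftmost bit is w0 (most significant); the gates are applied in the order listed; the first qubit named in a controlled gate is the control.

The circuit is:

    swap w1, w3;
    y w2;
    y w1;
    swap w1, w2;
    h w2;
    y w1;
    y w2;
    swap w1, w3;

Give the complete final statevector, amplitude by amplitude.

The final amplitudes are -sqrt(2)/2 on |0000>, -sqrt(2)/2 on |0010>, and 0 on every other basis state.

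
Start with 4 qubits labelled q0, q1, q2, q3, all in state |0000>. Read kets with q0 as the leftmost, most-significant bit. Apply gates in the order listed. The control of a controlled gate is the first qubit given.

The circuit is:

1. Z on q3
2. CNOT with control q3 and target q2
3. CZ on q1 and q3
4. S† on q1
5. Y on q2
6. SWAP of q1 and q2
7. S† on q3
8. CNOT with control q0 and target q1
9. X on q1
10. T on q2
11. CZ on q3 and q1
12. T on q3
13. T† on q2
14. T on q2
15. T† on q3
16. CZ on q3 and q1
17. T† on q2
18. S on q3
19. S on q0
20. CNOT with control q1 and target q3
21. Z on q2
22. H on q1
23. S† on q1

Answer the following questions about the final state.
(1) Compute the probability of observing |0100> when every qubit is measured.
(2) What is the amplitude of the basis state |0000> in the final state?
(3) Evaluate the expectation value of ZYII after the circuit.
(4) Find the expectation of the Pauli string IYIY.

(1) A full measurement returns |0100> with probability 1/2.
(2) The final state's coefficient on |0000> equals sqrt(2)*I/2.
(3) The observable ZYII averages to -1.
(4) The expectation value of IYIY is 0.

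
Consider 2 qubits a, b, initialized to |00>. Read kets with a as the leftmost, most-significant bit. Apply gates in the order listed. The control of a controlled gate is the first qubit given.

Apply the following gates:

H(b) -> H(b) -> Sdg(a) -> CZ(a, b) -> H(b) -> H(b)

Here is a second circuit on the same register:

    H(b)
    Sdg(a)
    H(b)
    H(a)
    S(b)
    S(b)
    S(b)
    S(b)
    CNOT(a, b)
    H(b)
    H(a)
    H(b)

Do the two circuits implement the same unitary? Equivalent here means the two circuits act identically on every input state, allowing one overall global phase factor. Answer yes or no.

No — the two circuits implement different unitaries, even allowing a global phase.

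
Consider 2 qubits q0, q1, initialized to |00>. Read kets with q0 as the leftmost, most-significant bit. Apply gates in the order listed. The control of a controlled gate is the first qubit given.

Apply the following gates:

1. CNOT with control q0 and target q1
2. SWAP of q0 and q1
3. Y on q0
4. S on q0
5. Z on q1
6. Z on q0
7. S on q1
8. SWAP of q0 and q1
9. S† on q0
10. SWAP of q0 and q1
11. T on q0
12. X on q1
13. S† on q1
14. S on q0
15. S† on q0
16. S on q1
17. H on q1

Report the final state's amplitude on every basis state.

The final amplitudes are 0 on |00>, 0 on |01>, sqrt(2)*exp(I*pi/4)/2 on |10>, -sqrt(2)*exp(I*pi/4)/2 on |11>. Key observation: steps 13-16 multiply out to the identity, so the circuit reduces to the remaining gates.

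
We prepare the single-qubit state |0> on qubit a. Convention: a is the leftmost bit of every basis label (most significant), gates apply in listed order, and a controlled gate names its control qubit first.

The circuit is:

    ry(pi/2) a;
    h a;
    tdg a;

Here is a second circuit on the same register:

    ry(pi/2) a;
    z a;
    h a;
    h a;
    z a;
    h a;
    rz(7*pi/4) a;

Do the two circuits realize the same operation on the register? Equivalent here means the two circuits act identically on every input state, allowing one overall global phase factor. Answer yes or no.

Yes — the two circuits implement the same unitary up to a global phase.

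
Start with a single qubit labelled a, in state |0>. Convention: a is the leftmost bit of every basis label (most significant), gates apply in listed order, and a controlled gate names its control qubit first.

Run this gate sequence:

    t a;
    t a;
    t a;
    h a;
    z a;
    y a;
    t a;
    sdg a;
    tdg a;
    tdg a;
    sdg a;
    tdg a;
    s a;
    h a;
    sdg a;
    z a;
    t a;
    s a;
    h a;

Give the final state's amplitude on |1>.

The amplitude on |1> is sqrt(2)*exp(3*I*pi/4)/2.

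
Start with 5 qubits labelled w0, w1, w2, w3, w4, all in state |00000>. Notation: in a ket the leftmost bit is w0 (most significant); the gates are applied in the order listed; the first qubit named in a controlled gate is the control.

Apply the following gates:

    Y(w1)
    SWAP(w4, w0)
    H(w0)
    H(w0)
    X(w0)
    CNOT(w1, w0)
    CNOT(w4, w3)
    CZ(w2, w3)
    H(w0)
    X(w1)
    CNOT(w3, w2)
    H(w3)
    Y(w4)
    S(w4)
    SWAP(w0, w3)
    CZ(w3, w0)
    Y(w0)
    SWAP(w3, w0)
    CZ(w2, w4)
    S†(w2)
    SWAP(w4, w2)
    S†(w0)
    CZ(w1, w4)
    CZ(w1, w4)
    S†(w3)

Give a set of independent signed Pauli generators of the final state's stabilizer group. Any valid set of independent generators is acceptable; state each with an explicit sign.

One valid set of independent stabilizer generators is +YIIZI, +ZIIYI, +IZIII, -IIZII, +IIIIZ (any independent generating set of the same group is equally correct).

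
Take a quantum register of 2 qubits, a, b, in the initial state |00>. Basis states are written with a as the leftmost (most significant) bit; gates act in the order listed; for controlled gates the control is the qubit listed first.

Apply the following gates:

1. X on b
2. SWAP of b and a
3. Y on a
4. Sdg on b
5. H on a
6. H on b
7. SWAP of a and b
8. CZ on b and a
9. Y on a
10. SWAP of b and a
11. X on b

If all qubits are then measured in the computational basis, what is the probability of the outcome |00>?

Outcome |00> occurs with probability 1/4.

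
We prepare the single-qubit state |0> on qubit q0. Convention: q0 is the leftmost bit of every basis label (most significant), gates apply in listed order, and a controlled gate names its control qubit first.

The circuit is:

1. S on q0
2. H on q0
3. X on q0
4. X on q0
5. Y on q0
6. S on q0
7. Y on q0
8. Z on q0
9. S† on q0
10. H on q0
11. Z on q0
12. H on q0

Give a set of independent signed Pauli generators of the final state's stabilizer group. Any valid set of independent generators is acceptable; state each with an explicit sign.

The final state is stabilized by the group generated by +X; other independent generating sets are equally valid.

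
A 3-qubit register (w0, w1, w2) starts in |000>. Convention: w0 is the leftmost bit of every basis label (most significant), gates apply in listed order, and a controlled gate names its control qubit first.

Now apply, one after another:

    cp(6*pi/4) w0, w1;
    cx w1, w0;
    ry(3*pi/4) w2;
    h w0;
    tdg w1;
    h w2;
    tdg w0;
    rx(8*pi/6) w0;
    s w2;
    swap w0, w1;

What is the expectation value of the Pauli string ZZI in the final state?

In the final state, ZZI has expectation sqrt(6)/4.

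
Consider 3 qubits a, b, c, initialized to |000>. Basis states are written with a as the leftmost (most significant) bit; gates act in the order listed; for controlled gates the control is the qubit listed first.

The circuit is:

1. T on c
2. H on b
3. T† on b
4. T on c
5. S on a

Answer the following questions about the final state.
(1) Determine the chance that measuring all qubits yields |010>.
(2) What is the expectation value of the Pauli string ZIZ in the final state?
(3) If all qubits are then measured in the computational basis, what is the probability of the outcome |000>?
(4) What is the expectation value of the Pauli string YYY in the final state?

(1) Outcome |010> occurs with probability 1/2.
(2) The observable ZIZ averages to 1.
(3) A full measurement returns |000> with probability 1/2.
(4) In the final state, YYY has expectation 0.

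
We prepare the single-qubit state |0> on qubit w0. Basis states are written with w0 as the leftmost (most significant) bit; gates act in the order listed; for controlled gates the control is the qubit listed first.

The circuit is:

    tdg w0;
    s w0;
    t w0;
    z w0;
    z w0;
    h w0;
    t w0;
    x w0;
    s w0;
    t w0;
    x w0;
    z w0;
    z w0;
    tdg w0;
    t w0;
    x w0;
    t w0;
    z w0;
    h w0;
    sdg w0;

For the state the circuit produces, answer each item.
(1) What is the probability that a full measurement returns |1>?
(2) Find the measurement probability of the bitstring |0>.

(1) Outcome |1> occurs with probability 1/2 - sqrt(2)/4.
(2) The probability of measuring |0> is sqrt(2)/4 + 1/2.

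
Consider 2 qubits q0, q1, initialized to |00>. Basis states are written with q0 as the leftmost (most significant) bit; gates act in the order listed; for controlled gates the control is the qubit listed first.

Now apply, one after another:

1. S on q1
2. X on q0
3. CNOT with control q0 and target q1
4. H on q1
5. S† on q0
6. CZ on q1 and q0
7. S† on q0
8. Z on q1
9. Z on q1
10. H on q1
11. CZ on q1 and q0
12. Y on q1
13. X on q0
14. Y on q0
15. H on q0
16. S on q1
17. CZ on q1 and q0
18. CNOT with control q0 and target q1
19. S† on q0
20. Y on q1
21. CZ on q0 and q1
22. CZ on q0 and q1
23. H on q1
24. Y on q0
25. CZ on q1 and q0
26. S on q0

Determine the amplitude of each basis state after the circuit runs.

After the circuit, the state carries amplitude 1/2 on |00>, -1/2 on |01>, -1/2 on |10>, 1/2 on |11>.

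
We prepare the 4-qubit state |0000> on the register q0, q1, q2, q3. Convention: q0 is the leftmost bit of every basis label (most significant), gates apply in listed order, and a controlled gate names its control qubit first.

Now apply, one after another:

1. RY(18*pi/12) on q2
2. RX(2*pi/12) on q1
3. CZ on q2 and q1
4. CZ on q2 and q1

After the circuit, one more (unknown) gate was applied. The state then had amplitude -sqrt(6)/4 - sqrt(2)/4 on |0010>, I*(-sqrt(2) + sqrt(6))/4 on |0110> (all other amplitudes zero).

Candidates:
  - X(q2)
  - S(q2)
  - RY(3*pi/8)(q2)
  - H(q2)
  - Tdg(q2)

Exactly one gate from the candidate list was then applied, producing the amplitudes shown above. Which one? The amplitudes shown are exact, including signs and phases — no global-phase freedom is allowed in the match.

The unique candidate consistent with the amplitudes is H(q2). Key observation: steps 3-4 multiply out to the identity, so the circuit reduces to the remaining gates.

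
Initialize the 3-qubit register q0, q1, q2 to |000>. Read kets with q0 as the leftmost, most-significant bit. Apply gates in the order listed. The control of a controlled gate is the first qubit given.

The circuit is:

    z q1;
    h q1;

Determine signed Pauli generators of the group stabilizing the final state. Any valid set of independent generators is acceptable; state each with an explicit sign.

The stabilizer group can be generated by +IXI, +ZII, +IIZ, among other valid generating sets.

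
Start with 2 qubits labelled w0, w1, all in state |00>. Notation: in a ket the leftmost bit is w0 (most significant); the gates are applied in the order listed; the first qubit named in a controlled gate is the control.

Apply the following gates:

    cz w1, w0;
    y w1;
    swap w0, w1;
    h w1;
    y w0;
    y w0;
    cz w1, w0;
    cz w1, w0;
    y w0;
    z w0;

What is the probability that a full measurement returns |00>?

Outcome |00> occurs with probability 1/2. Key observation: gates 6-9 undo each other exactly, leaving only the rest of the circuit to track.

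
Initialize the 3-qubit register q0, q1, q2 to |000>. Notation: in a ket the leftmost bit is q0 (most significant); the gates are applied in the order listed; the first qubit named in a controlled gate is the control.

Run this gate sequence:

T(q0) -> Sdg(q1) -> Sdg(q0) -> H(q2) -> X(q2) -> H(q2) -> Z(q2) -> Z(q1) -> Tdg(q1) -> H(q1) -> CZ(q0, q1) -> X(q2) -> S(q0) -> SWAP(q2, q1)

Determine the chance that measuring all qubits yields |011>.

A full measurement returns |011> with probability 1/2. Key observation: steps 4-7 multiply out to the identity, so the circuit reduces to the remaining gates.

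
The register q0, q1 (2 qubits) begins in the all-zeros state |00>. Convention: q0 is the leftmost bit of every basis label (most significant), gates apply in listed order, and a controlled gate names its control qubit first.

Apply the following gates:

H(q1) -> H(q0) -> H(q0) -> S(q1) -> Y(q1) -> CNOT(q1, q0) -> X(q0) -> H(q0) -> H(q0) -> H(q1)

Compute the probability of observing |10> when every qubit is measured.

The probability of measuring |10> is 1/4.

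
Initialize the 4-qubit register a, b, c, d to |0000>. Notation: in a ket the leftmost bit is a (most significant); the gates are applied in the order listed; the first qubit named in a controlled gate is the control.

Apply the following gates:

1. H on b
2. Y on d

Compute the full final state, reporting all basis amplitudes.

The final amplitudes are sqrt(2)*I/2 on |0001>, sqrt(2)*I/2 on |0101>, and 0 on every other basis state.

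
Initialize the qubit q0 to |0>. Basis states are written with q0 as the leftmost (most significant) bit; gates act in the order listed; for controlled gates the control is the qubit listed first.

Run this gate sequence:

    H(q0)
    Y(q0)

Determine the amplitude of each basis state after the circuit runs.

The final amplitudes are -sqrt(2)*I/2 on |0>, sqrt(2)*I/2 on |1>.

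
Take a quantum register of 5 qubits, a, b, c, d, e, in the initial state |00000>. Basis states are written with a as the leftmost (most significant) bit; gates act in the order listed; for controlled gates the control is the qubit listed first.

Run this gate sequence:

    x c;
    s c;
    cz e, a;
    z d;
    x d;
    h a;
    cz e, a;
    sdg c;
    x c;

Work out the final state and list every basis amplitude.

After the circuit, the state carries amplitude sqrt(2)/2 on |00010>, sqrt(2)/2 on |10010>, and 0 on every other basis state.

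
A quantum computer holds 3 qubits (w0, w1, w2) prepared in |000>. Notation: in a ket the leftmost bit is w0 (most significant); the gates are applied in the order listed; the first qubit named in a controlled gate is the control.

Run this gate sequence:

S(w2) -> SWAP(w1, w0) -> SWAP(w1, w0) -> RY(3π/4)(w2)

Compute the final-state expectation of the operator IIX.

In the final state, IIX has expectation sqrt(2)/2. Key observation: steps 2-3 multiply out to the identity, so the circuit reduces to the remaining gates.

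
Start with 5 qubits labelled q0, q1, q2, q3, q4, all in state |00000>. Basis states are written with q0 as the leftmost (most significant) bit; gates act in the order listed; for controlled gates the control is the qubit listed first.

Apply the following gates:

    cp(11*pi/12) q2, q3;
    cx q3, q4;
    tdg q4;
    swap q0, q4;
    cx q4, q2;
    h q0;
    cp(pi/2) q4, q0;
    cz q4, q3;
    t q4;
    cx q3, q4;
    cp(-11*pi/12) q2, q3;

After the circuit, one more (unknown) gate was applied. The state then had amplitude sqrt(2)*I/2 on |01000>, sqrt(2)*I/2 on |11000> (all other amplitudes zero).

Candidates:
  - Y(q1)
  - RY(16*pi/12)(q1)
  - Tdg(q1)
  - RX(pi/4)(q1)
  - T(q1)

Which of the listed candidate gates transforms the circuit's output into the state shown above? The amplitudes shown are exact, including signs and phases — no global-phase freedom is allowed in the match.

The applied gate was Y(q1).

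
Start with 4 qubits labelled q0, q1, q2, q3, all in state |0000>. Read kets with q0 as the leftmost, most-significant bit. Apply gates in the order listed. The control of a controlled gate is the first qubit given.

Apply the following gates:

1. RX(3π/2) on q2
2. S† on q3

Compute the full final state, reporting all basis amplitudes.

After the circuit, the state carries amplitude -sqrt(2)/2 on |0000>, -sqrt(2)*I/2 on |0010>, and 0 on every other basis state.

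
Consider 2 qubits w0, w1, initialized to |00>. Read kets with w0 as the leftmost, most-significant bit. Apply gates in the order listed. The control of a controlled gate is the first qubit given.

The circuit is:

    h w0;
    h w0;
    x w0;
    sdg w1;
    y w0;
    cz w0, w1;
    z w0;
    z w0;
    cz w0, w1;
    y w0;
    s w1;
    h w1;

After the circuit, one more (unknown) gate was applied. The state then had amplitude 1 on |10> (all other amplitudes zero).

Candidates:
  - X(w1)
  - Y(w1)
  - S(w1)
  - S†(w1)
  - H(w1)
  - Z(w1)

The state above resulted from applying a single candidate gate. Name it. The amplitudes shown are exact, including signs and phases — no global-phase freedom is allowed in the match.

It was H(w1) that produced the state shown. Key observation: the block from step 4 through step 11 cancels to the identity and can be dropped.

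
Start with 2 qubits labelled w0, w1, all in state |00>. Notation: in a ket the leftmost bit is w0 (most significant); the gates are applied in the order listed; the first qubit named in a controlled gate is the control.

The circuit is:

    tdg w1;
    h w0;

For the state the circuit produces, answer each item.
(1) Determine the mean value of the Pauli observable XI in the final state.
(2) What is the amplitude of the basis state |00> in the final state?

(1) The expectation value of XI is 1.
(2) The final state's coefficient on |00> equals sqrt(2)/2.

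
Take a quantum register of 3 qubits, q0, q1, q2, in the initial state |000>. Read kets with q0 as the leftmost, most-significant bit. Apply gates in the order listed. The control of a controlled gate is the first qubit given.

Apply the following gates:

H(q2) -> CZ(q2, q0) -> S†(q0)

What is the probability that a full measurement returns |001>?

Outcome |001> occurs with probability 1/2.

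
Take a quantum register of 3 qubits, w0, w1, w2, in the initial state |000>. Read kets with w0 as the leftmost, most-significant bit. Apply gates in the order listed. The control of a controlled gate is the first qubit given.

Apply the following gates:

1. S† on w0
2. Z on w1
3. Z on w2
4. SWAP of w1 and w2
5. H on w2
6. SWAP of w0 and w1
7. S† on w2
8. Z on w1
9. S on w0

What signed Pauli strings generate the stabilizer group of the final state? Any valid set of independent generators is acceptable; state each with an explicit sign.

One valid set of independent stabilizer generators is -IIY, +ZII, +IZI (any independent generating set of the same group is equally correct).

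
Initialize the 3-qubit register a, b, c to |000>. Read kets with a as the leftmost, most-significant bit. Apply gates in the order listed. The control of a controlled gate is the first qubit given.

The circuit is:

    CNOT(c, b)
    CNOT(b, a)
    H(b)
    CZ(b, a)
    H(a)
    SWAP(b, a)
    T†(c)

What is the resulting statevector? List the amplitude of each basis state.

The resulting statevector has amplitude 1/2 on |000>, 0 on |001>, 1/2 on |010>, 0 on |011>, 1/2 on |100>, 0 on |101>, 1/2 on |110>, 0 on |111>.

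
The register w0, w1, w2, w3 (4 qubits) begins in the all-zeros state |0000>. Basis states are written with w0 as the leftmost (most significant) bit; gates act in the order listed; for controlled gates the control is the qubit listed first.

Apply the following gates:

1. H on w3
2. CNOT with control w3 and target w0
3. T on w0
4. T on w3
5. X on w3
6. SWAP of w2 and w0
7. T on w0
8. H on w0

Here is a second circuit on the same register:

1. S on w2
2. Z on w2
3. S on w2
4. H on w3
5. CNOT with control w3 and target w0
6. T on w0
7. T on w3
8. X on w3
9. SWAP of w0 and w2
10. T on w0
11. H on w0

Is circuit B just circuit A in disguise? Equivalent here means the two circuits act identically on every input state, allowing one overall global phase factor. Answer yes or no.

Yes — the two circuits implement the same unitary up to a global phase.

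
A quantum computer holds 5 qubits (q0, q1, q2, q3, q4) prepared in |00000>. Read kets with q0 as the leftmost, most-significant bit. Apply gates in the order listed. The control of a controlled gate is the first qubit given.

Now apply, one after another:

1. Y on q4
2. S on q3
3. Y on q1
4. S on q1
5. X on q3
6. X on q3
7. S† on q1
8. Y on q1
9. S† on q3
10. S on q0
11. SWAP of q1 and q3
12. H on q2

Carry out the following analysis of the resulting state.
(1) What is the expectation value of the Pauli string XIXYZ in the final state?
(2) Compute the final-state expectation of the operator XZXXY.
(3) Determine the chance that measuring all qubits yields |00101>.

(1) The expectation value of XIXYZ is 0. Key observation: the block from step 2 through step 9 cancels to the identity and can be dropped.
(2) The observable XZXXY averages to 0.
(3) A full measurement returns |00101> with probability 1/2.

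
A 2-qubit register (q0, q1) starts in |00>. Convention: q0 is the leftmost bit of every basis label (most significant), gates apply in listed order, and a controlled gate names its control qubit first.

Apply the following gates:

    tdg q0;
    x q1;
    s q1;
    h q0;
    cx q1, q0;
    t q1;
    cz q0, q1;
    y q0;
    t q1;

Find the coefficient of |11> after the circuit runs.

The final state's coefficient on |11> equals -sqrt(2)*I/2.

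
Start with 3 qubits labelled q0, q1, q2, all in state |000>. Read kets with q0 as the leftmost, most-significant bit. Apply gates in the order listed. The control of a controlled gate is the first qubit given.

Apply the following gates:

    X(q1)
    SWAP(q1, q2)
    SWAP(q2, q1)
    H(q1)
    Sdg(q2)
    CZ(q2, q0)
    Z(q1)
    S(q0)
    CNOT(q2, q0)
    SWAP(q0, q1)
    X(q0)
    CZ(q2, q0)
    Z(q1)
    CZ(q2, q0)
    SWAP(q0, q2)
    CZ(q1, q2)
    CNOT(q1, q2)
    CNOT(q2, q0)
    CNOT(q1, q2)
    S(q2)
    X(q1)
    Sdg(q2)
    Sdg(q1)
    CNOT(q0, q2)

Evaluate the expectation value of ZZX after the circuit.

In the final state, ZZX has expectation 0.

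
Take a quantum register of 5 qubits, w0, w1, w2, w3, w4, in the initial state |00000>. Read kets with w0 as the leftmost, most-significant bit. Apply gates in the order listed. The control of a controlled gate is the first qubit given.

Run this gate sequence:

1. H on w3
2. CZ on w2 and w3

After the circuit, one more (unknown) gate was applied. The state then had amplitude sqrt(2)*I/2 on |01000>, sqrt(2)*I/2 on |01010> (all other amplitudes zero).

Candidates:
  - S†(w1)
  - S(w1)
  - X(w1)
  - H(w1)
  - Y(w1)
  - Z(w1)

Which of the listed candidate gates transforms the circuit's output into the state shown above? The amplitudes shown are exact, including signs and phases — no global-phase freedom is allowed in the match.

The applied gate was Y(w1).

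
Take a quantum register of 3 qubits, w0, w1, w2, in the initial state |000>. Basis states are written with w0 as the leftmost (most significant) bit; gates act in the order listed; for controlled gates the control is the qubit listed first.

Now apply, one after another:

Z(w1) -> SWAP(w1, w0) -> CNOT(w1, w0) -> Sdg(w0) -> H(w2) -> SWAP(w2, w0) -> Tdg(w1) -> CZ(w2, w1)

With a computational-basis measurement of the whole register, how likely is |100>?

A full measurement returns |100> with probability 1/2.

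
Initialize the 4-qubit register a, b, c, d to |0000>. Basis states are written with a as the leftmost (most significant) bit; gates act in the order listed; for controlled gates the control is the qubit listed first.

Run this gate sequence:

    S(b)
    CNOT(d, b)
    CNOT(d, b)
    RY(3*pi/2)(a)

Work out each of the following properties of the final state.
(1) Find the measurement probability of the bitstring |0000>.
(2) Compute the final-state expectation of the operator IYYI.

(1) The probability of measuring |0000> is 1/2. Key observation: the block from step 2 through step 3 cancels to the identity and can be dropped.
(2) The observable IYYI averages to 0.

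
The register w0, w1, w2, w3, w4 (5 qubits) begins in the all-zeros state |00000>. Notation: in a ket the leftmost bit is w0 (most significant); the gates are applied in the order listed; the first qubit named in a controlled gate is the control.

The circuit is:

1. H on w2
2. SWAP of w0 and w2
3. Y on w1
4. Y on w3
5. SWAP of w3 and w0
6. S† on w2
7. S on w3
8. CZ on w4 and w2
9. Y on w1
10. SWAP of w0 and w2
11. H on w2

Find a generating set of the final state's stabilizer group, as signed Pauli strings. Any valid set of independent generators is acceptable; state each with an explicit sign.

The stabilizer group can be generated by -IIXII, +IIIYI, +ZIIII, +IZIII, +IIIIZ, among other valid generating sets.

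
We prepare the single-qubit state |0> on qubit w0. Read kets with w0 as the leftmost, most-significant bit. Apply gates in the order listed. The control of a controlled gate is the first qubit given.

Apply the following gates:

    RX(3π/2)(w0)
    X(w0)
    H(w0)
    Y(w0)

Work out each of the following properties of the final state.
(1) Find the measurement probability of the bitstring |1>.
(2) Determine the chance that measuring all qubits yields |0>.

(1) A full measurement returns |1> with probability 1/2.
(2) A full measurement returns |0> with probability 1/2.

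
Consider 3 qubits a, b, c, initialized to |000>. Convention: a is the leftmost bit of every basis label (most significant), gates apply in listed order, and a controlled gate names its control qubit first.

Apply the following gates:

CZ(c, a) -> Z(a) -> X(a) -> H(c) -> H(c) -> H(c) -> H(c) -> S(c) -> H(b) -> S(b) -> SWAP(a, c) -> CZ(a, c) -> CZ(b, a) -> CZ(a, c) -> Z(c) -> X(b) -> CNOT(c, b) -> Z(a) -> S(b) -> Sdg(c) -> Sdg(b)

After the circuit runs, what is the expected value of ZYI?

The expectation value of ZYI is 1. Key observation: the block from step 4 through step 7 cancels to the identity and can be dropped.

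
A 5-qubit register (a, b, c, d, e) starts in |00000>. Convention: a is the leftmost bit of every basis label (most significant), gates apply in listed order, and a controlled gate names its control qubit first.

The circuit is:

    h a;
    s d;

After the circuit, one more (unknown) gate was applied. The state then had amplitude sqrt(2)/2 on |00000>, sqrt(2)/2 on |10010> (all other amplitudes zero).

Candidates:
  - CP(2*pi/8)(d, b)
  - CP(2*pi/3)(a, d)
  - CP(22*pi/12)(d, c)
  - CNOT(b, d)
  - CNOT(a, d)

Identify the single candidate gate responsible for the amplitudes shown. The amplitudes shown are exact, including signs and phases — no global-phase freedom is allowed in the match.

The applied gate was CNOT(a, d).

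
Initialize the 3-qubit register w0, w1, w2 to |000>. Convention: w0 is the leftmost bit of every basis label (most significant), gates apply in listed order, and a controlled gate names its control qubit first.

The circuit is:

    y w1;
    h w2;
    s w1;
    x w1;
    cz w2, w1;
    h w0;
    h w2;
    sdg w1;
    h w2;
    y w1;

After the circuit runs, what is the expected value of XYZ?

The observable XYZ averages to 0.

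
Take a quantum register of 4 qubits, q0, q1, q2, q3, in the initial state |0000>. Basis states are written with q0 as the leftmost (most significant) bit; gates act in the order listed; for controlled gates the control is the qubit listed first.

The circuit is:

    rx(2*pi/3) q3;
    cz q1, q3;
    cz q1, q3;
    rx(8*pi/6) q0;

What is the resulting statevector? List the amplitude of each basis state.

After the circuit, the state carries amplitude -1/4 on |0000>, sqrt(3)*I/4 on |0001>, -sqrt(3)*I/4 on |1000>, -3/4 on |1001>, and 0 on every other basis state. Key observation: gates 2-3 undo each other exactly, leaving only the rest of the circuit to track.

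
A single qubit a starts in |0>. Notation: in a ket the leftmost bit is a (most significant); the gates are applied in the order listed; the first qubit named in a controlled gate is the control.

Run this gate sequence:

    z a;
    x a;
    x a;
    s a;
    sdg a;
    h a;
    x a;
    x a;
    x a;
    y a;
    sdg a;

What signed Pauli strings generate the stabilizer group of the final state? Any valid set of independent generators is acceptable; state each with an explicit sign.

The final state is stabilized by the group generated by +Y; other independent generating sets are equally valid.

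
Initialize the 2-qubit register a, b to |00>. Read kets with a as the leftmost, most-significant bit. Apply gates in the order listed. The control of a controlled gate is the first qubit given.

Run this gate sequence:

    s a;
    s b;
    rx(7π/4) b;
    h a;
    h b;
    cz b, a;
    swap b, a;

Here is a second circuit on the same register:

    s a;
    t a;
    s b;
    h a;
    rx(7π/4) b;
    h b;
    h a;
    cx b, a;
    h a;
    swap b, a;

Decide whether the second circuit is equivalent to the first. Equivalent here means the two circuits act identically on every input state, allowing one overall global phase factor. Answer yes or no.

No, they are not equivalent — no single phase factor reconciles the two unitaries.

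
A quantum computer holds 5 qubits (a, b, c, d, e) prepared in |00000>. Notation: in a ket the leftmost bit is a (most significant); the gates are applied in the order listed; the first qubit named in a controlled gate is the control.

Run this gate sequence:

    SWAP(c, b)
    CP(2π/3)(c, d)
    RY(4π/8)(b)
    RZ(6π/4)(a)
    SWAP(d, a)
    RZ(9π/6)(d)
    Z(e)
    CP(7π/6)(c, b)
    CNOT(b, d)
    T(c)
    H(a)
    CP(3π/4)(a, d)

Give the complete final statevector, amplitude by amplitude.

The resulting statevector has amplitude I/2 on |00000>, I/2 on |01010>, I/2 on |10000>, -exp(I*pi/4)/2 on |11010>, and 0 on every other basis state.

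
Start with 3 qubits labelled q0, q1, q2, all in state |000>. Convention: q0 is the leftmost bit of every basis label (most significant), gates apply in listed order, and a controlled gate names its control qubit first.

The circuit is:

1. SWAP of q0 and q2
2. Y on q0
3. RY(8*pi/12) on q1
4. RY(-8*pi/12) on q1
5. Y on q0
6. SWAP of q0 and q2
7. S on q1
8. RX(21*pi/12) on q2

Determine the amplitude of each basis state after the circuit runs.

The final amplitudes are -sqrt(sqrt(2) + 2)/2 on |000>, -I*sqrt(2 - sqrt(2))/2 on |001>, and 0 on every other basis state. Key observation: steps 2-5 multiply out to the identity, so the circuit reduces to the remaining gates.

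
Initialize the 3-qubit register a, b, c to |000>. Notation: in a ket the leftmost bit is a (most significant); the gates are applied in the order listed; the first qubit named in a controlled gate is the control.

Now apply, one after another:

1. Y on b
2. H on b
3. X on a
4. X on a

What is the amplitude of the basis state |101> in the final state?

The amplitude on |101> is 0. Key observation: the block from step 3 through step 4 cancels to the identity and can be dropped.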